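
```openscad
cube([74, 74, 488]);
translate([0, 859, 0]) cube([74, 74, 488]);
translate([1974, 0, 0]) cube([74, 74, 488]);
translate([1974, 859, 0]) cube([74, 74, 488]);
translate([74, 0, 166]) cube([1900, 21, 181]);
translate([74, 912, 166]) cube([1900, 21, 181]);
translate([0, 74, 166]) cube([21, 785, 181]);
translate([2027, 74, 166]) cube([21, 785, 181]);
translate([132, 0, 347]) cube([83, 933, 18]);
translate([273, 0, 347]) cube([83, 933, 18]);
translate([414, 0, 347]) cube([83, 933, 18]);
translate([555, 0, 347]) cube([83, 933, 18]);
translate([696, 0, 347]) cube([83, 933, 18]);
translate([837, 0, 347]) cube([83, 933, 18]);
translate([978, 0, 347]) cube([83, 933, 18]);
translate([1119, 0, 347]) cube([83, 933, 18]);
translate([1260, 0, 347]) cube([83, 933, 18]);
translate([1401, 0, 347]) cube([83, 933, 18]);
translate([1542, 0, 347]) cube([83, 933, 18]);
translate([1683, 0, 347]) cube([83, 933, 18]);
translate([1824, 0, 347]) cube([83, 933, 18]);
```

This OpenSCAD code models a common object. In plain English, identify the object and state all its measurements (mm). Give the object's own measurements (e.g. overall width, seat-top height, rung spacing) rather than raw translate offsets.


A bed frame 2048 mm long (x) by 933 mm wide (y). Four 74×74 mm corner posts, 488 mm tall, at the corners of the footprint. Four rails of 21 mm thickness and 181 mm height run between adjacent posts with their undersides at z = 166 mm, their outer faces flush with the outside of the frame (the two x-running rails run between the posts' inner faces; the two y-running rails run between the posts' inner faces). 13 slats, each 83 mm wide (x) and 18 mm thick, lie across the top of the two x-running rails, running the full 933 mm width of the frame in y; along x they sit between the end posts with a 58 mm gap after the −x posts and between neighbouring slats, leaving 67 mm before the +x posts.


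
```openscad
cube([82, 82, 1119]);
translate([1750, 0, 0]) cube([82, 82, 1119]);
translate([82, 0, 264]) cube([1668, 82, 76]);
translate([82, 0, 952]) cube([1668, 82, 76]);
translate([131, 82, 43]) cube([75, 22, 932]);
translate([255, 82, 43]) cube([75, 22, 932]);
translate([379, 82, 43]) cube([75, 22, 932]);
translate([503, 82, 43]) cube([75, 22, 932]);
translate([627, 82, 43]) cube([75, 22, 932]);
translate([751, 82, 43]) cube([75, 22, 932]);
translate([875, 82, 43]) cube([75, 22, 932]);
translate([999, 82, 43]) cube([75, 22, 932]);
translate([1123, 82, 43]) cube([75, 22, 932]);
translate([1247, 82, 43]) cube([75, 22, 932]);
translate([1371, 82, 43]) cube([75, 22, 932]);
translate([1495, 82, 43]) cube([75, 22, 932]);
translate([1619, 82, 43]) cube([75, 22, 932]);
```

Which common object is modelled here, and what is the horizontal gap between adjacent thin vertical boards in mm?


A fence section. The picket gap is 49 mm.

Two posts, two rails, 13 pickets — a fence section. Span 1668 mm holds 13 pickets of 75 mm with 14 equal gaps: ⌊(1668 − 13·75) / 14⌋ = 49 mm.


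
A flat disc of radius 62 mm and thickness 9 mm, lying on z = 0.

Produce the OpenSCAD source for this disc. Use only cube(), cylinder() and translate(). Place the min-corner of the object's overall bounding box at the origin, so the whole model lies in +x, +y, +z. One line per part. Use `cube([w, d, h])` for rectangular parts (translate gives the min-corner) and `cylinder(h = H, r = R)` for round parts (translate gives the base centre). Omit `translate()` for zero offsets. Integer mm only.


translate([62, 62, 0]) cylinder(h = 9, r = 62);


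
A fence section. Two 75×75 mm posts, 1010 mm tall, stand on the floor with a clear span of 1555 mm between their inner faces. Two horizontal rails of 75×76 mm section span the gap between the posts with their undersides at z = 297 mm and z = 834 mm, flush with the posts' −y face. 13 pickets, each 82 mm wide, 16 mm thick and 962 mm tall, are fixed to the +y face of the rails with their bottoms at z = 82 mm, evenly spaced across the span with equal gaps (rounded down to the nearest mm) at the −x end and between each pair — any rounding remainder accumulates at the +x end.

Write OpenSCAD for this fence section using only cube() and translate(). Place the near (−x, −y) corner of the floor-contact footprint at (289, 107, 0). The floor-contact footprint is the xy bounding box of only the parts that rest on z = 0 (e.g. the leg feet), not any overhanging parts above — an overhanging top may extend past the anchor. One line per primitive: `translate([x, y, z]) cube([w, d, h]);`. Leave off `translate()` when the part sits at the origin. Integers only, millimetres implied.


translate([289, 107, 0]) cube([75, 75, 1010]);
translate([1919, 107, 0]) cube([75, 75, 1010]);
translate([364, 107, 297]) cube([1555, 75, 76]);
translate([364, 107, 834]) cube([1555, 75, 76]);
translate([398, 182, 82]) cube([82, 16, 962]);
translate([514, 182, 82]) cube([82, 16, 962]);
translate([630, 182, 82]) cube([82, 16, 962]);
translate([746, 182, 82]) cube([82, 16, 962]);
translate([862, 182, 82]) cube([82, 16, 962]);
translate([978, 182, 82]) cube([82, 16, 962]);
translate([1094, 182, 82]) cube([82, 16, 962]);
translate([1210, 182, 82]) cube([82, 16, 962]);
translate([1326, 182, 82]) cube([82, 16, 962]);
translate([1442, 182, 82]) cube([82, 16, 962]);
translate([1558, 182, 82]) cube([82, 16, 962]);
translate([1674, 182, 82]) cube([82, 16, 962]);
translate([1790, 182, 82]) cube([82, 16, 962]);


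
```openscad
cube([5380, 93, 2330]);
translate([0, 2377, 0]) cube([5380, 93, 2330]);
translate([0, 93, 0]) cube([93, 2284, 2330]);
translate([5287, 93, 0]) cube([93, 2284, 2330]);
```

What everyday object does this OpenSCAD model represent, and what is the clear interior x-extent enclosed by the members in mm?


A house (or room) frame. The interior width is 5194 mm.

Four 2330 mm walls enclosing a rectangle with no floor or roof — a room or house frame. Outside width is 5380 mm and wall thickness is 93 mm, so the interior width is 5380 − 2 × 93 = 5194 mm.


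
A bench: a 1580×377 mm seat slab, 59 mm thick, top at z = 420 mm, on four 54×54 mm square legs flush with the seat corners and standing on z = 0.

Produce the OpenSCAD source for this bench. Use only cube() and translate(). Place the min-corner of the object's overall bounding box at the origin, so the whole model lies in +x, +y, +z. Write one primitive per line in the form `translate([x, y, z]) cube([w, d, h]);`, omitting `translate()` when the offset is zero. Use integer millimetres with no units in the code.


translate([0, 0, 361]) cube([1580, 377, 59]);
cube([54, 54, 361]);
translate([0, 323, 0]) cube([54, 54, 361]);
translate([1526, 0, 0]) cube([54, 54, 361]);
translate([1526, 323, 0]) cube([54, 54, 361]);


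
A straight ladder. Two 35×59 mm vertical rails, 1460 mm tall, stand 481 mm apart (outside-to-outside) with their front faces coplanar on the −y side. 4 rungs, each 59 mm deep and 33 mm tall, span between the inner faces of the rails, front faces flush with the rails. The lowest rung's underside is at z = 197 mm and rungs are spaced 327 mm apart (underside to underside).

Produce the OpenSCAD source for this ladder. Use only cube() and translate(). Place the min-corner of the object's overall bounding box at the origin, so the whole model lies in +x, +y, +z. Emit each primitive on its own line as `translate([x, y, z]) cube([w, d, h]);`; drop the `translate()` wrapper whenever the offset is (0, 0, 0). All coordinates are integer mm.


cube([35, 59, 1460]);
translate([446, 0, 0]) cube([35, 59, 1460]);
translate([35, 0, 197]) cube([411, 59, 33]);
translate([35, 0, 524]) cube([411, 59, 33]);
translate([35, 0, 851]) cube([411, 59, 33]);
translate([35, 0, 1178]) cube([411, 59, 33]);


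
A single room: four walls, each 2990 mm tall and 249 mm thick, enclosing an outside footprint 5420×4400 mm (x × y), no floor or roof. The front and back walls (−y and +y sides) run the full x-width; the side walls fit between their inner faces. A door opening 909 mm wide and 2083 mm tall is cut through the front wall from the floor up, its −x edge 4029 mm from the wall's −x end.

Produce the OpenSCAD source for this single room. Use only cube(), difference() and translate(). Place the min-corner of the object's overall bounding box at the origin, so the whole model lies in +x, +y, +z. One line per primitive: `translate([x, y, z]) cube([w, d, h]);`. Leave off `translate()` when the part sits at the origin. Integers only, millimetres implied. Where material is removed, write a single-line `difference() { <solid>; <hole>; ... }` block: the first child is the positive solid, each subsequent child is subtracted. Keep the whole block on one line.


difference() { cube([5420, 249, 2990]); translate([4029, 0, 0]) cube([909, 249, 2083]); }
translate([0, 4151, 0]) cube([5420, 249, 2990]);
translate([0, 249, 0]) cube([249, 3902, 2990]);
translate([5171, 249, 0]) cube([249, 3902, 2990]);


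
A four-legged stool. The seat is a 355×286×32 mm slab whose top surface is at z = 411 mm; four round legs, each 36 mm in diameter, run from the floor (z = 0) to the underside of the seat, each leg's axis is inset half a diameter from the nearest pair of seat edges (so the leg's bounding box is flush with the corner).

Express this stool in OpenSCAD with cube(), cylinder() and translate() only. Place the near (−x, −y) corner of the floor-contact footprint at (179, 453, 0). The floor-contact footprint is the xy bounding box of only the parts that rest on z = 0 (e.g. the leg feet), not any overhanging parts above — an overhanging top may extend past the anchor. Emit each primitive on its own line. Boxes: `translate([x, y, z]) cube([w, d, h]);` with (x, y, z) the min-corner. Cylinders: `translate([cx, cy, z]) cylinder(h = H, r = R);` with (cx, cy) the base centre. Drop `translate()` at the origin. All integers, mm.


// leg_h = 411 - 32 = 379
translate([179, 453, 379]) cube([355, 286, 32]);
translate([197, 471, 0]) cylinder(h = 379, r = 18);
translate([516, 471, 0]) cylinder(h = 379, r = 18);
translate([197, 721, 0]) cylinder(h = 379, r = 18);
translate([516, 721, 0]) cylinder(h = 379, r = 18);


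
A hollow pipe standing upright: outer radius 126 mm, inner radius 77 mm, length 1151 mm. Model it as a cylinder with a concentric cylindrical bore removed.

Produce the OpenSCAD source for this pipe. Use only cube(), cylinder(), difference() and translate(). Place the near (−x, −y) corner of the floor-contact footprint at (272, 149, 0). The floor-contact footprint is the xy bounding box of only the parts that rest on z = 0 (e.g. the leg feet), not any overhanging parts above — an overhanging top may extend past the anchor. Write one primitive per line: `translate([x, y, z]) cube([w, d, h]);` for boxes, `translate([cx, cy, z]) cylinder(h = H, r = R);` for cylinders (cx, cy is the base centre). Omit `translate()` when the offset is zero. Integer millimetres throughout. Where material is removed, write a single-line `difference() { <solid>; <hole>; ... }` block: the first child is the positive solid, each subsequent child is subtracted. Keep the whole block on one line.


difference() { translate([398, 275, 0]) cylinder(h = 1151, r = 126); translate([398, 275, 0]) cylinder(h = 1151, r = 77); }


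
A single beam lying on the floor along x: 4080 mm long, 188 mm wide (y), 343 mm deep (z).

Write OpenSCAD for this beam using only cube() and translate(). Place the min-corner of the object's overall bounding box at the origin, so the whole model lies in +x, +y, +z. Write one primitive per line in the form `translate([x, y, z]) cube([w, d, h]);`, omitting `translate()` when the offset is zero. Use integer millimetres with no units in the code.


cube([4080, 188, 343]);


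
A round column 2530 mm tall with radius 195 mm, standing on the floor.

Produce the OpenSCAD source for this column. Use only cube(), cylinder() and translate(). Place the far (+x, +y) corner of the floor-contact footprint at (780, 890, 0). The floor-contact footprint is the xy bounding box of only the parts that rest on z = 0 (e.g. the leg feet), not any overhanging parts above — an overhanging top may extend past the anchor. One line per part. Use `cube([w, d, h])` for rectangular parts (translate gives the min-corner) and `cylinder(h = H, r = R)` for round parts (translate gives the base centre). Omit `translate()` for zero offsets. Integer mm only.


translate([585, 695, 0]) cylinder(h = 2530, r = 195);


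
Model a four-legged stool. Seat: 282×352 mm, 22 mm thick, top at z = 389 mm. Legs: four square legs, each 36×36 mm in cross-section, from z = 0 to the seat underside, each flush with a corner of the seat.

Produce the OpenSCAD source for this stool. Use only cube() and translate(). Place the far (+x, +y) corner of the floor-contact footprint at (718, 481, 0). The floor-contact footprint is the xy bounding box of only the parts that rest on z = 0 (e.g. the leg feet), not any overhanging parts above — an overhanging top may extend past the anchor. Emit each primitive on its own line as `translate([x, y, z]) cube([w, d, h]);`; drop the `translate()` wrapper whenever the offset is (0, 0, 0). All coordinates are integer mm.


translate([436, 129, 367]) cube([282, 352, 22]);
translate([436, 129, 0]) cube([36, 36, 367]);
translate([682, 129, 0]) cube([36, 36, 367]);
translate([436, 445, 0]) cube([36, 36, 367]);
translate([682, 445, 0]) cube([36, 36, 367]);


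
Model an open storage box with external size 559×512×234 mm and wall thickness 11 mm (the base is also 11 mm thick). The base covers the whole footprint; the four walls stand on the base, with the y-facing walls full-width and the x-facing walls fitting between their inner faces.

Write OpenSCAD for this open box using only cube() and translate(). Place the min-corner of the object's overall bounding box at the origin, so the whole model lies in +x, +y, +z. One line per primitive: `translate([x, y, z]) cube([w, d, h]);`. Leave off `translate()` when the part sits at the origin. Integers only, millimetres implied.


cube([559, 512, 11]);
translate([0, 0, 11]) cube([559, 11, 223]);
translate([0, 501, 11]) cube([559, 11, 223]);
translate([0, 11, 11]) cube([11, 490, 223]);
translate([548, 11, 11]) cube([11, 490, 223]);


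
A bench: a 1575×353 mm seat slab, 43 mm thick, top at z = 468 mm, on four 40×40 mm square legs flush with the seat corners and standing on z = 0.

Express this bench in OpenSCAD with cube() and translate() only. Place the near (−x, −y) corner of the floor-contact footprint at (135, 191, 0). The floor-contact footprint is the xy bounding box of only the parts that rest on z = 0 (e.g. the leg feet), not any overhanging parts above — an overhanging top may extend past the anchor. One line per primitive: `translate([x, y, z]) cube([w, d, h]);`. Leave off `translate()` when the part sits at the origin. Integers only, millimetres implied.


translate([135, 191, 425]) cube([1575, 353, 43]);
translate([135, 191, 0]) cube([40, 40, 425]);
translate([135, 504, 0]) cube([40, 40, 425]);
translate([1670, 191, 0]) cube([40, 40, 425]);
translate([1670, 504, 0]) cube([40, 40, 425]);


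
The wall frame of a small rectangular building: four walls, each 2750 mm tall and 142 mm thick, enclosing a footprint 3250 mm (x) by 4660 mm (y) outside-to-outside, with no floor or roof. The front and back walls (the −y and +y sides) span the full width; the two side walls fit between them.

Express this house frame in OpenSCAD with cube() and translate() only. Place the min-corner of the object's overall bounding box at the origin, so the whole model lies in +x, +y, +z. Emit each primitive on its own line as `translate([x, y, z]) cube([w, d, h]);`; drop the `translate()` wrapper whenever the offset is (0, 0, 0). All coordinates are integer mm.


cube([3250, 142, 2750]);
translate([0, 4518, 0]) cube([3250, 142, 2750]);
translate([0, 142, 0]) cube([142, 4376, 2750]);
translate([3108, 142, 0]) cube([142, 4376, 2750]);


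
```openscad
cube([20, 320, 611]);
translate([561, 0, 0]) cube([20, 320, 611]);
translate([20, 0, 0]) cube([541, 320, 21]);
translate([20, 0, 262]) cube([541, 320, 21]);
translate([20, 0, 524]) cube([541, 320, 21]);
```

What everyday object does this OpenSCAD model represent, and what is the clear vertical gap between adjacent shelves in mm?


A bookshelf. The clear shelf gap is 241 mm.

Two tall side panels with 3 horizontal boards between them — a bookshelf. The first two shelf undersides are at z = 0 and z = 262; with shelf thickness 21, the clear gap is 262 − 0 − 21 = 241 mm.


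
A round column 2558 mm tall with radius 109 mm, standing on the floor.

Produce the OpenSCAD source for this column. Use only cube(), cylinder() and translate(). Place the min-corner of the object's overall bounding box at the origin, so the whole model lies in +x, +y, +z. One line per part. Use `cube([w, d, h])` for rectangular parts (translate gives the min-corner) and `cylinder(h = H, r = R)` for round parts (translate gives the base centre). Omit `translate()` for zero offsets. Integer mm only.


translate([109, 109, 0]) cylinder(h = 2558, r = 109);


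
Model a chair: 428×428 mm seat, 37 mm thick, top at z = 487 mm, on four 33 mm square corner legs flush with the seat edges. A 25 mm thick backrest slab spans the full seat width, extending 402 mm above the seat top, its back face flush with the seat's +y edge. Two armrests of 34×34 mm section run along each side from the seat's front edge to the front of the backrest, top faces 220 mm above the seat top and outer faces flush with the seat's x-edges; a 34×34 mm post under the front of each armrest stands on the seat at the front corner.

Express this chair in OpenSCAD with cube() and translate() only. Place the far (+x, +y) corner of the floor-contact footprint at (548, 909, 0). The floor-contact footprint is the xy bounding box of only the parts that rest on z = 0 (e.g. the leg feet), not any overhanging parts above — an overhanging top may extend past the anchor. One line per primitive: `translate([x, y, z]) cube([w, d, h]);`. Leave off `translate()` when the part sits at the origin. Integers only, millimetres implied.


translate([120, 481, 450]) cube([428, 428, 37]);
translate([120, 481, 0]) cube([33, 33, 450]);
translate([515, 481, 0]) cube([33, 33, 450]);
translate([120, 876, 0]) cube([33, 33, 450]);
translate([515, 876, 0]) cube([33, 33, 450]);
translate([120, 884, 487]) cube([428, 25, 402]);
translate([120, 481, 673]) cube([34, 403, 34]);
translate([514, 481, 673]) cube([34, 403, 34]);
translate([120, 481, 487]) cube([34, 34, 186]);
translate([514, 481, 487]) cube([34, 34, 186]);


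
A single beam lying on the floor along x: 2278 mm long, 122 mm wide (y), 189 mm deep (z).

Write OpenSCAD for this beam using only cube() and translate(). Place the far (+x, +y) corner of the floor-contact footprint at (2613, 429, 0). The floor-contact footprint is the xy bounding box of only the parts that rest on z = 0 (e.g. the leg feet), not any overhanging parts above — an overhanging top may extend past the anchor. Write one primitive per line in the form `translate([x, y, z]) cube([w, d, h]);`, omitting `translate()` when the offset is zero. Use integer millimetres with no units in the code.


translate([335, 307, 0]) cube([2278, 122, 189]);


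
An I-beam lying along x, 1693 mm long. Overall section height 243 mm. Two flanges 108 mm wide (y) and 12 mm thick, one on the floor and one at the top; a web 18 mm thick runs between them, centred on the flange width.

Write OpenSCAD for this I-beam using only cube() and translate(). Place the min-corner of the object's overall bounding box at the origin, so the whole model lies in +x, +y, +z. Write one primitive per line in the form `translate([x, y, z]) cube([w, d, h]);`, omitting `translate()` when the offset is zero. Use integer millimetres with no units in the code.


cube([1693, 108, 12]);
translate([0, 45, 12]) cube([1693, 18, 219]);
translate([0, 0, 231]) cube([1693, 108, 12]);


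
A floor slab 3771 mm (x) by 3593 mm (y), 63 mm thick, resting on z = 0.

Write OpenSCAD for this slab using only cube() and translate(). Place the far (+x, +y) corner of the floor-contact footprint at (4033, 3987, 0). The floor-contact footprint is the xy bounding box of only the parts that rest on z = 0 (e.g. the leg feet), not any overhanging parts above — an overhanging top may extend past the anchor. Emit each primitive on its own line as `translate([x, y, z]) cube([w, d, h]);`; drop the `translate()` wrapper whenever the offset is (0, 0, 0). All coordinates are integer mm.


translate([262, 394, 0]) cube([3771, 3593, 63]);


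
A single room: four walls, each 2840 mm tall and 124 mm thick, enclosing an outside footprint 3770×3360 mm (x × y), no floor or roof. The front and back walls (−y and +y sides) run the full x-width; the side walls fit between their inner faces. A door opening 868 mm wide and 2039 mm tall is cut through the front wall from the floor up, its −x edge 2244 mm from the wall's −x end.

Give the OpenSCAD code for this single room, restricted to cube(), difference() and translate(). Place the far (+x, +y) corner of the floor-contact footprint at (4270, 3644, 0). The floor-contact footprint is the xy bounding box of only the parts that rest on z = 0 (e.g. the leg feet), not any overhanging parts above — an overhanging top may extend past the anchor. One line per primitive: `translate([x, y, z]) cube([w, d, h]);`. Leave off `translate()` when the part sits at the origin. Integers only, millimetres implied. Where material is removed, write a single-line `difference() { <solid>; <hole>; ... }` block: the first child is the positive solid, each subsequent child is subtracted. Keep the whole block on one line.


difference() { translate([500, 284, 0]) cube([3770, 124, 2840]); translate([2744, 284, 0]) cube([868, 124, 2039]); }
translate([500, 3520, 0]) cube([3770, 124, 2840]);
translate([500, 408, 0]) cube([124, 3112, 2840]);
translate([4146, 408, 0]) cube([124, 3112, 2840]);


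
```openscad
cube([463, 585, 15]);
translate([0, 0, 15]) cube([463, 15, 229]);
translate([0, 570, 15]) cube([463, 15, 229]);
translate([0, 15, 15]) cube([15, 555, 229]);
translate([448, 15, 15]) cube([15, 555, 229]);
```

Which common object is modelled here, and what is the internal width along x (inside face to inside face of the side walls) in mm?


An open box. The internal width is 433 mm.

A 463×585 base slab with four walls standing on it — an open box. The base is 463 mm wide and the walls are 15 mm thick, so the internal width is 463 − 2 × 15 = 433 mm.


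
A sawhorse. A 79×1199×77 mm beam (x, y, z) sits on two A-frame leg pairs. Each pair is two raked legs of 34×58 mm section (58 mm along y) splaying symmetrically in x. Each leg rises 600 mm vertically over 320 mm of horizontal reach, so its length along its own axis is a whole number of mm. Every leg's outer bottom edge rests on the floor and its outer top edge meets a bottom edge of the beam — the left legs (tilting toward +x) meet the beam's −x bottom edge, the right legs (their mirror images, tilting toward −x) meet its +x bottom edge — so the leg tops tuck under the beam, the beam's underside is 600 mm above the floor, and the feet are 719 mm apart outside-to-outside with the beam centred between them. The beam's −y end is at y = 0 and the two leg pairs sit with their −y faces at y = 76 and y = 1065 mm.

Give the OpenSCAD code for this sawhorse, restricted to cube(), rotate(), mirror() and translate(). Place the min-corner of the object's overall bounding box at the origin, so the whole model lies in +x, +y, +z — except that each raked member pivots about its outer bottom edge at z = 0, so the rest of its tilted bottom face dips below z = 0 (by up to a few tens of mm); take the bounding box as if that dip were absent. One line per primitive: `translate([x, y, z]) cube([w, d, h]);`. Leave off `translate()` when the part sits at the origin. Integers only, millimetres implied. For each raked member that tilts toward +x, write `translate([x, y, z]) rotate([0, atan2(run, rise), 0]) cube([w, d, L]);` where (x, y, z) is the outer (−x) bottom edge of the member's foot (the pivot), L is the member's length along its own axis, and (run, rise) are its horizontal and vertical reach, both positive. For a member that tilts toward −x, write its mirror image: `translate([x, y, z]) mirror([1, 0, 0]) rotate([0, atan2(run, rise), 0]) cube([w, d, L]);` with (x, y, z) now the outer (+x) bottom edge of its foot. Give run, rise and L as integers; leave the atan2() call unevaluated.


translate([320, 0, 600]) cube([79, 1199, 77]);
translate([0, 76, 0]) rotate([0, atan2(320, 600), 0]) cube([34, 58, 680]);
translate([719, 76, 0]) mirror([1, 0, 0]) rotate([0, atan2(320, 600), 0]) cube([34, 58, 680]);
translate([0, 1065, 0]) rotate([0, atan2(320, 600), 0]) cube([34, 58, 680]);
translate([719, 1065, 0]) mirror([1, 0, 0]) rotate([0, atan2(320, 600), 0]) cube([34, 58, 680]);


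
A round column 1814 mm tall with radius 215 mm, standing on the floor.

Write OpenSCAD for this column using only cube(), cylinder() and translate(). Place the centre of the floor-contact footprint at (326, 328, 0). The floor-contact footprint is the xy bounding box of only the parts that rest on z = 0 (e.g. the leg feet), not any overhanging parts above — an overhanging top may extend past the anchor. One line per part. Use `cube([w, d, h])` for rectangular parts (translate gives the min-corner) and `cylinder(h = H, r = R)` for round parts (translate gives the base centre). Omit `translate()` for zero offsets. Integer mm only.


translate([326, 328, 0]) cylinder(h = 1814, r = 215);


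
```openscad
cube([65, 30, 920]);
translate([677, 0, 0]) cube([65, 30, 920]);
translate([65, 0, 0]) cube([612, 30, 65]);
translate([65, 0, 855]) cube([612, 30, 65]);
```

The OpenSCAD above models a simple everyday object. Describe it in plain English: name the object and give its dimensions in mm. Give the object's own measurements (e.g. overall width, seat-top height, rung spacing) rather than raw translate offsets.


A rectangular picture frame lying in the x–z plane (depth along y). The opening is 612 mm wide (x) by 790 mm tall (z), surrounded by a border 65 mm wide on all four sides. The frame is 30 mm deep and is made of two full-height vertical stiles with two horizontal rails fitted between them.


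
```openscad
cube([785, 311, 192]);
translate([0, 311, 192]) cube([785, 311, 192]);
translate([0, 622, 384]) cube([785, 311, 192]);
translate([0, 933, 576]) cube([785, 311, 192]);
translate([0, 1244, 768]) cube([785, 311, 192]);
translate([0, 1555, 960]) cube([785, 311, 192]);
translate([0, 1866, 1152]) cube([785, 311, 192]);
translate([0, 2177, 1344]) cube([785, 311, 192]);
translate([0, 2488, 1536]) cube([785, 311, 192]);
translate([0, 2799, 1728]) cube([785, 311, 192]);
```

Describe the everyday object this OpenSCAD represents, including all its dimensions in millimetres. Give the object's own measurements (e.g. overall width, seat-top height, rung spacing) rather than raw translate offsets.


A straight staircase of 10 solid steps. Each step is 785 mm wide (x), 311 mm deep (y, the going) and 192 mm tall (the rise). The first step rests on the floor; each subsequent step sits one going further in +y and one rise higher in +z, directly behind and above the previous step with no overlap.


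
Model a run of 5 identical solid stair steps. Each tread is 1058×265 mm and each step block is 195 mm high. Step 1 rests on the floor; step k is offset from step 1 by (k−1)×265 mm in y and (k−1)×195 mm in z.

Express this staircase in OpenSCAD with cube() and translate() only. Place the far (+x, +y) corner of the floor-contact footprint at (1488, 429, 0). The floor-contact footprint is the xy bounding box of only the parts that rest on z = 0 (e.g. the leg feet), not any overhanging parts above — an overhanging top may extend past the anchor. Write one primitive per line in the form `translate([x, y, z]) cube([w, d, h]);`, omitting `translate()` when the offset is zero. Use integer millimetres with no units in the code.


translate([430, 164, 0]) cube([1058, 265, 195]);
translate([430, 429, 195]) cube([1058, 265, 195]);
translate([430, 694, 390]) cube([1058, 265, 195]);
translate([430, 959, 585]) cube([1058, 265, 195]);
translate([430, 1224, 780]) cube([1058, 265, 195]);


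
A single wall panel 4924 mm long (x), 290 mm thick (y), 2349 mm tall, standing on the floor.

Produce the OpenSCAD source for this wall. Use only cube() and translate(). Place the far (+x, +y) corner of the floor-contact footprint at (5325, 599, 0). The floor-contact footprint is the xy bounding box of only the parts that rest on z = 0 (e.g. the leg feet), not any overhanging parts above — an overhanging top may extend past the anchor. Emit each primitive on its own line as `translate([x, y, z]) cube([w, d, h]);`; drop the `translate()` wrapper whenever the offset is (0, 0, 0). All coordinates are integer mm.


translate([401, 309, 0]) cube([4924, 290, 2349]);


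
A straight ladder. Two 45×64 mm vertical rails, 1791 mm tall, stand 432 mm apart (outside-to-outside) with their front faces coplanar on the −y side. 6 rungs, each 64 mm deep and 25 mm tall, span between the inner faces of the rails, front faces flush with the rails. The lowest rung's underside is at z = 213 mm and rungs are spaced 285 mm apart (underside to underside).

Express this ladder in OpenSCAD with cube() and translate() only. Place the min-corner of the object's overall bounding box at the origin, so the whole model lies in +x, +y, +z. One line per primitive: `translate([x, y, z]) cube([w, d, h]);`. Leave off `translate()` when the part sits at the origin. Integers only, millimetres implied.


cube([45, 64, 1791]);
translate([387, 0, 0]) cube([45, 64, 1791]);
translate([45, 0, 213]) cube([342, 64, 25]);
translate([45, 0, 498]) cube([342, 64, 25]);
translate([45, 0, 783]) cube([342, 64, 25]);
translate([45, 0, 1068]) cube([342, 64, 25]);
translate([45, 0, 1353]) cube([342, 64, 25]);
translate([45, 0, 1638]) cube([342, 64, 25]);


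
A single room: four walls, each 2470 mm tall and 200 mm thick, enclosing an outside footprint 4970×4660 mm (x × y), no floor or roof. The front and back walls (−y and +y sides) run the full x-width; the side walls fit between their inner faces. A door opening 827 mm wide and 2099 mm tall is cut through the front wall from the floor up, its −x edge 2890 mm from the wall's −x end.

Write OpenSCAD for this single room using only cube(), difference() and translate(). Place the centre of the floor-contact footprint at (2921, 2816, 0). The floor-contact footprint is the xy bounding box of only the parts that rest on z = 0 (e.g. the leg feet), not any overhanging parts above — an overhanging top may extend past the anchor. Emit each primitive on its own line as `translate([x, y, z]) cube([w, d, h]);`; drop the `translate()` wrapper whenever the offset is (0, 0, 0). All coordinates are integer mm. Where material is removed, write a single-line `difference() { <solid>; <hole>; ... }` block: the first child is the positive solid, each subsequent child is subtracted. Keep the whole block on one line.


difference() { translate([436, 486, 0]) cube([4970, 200, 2470]); translate([3326, 486, 0]) cube([827, 200, 2099]); }
translate([436, 4946, 0]) cube([4970, 200, 2470]);
translate([436, 686, 0]) cube([200, 4260, 2470]);
translate([5206, 686, 0]) cube([200, 4260, 2470]);


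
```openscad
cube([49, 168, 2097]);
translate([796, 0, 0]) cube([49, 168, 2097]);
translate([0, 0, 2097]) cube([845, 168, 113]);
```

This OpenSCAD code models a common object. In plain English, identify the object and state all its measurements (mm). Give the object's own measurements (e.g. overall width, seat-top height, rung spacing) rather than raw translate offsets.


A door frame. The clear opening is 747 mm wide and 2097 mm high. Two 49 mm wide jambs, 168 mm deep, stand either side of the opening from the floor to the top of the opening. A 113 mm thick head sits across the top of both jambs, spanning the full outside width of the frame.


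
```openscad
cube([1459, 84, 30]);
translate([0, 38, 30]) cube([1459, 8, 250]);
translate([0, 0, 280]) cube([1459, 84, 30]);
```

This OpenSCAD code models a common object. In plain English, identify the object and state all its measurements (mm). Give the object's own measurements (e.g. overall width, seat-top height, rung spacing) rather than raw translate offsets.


An I-beam lying along x, 1459 mm long. Overall section height 310 mm. Two flanges 84 mm wide (y) and 30 mm thick, one on the floor and one at the top; a web 8 mm thick runs between them, centred on the flange width.


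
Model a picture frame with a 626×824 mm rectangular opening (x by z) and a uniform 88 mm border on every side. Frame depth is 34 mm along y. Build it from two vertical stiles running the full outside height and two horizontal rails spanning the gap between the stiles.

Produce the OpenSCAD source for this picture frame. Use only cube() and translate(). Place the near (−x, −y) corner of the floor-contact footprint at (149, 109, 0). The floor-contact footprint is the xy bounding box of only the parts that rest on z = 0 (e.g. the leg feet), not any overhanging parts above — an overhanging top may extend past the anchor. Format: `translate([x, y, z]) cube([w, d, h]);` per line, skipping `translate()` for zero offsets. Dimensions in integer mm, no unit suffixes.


translate([149, 109, 0]) cube([88, 34, 1000]);
translate([863, 109, 0]) cube([88, 34, 1000]);
translate([237, 109, 0]) cube([626, 34, 88]);
translate([237, 109, 912]) cube([626, 34, 88]);


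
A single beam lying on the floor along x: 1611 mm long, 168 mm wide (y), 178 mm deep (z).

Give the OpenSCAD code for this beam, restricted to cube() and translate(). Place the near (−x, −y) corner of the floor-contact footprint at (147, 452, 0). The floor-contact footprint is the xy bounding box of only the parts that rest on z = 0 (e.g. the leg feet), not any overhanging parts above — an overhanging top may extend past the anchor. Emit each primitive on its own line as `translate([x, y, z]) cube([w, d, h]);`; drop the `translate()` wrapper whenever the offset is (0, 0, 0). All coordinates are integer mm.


translate([147, 452, 0]) cube([1611, 168, 178]);


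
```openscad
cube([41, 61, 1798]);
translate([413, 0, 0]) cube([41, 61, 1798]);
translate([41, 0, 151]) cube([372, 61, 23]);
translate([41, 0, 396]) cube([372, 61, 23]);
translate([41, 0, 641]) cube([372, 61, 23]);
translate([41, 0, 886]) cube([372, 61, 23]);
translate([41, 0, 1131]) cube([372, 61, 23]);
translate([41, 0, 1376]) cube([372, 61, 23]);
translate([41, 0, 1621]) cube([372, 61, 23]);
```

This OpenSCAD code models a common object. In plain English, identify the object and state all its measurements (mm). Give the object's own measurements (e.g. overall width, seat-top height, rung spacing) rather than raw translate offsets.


A straight ladder. Two 41×61 mm vertical rails, 1798 mm tall, stand 454 mm apart (outside-to-outside) with their front faces coplanar on the −y side. 7 rungs, each 61 mm deep and 23 mm tall, span between the inner faces of the rails, front faces flush with the rails. The lowest rung's underside is at z = 151 mm and rungs are spaced 245 mm apart (underside to underside).


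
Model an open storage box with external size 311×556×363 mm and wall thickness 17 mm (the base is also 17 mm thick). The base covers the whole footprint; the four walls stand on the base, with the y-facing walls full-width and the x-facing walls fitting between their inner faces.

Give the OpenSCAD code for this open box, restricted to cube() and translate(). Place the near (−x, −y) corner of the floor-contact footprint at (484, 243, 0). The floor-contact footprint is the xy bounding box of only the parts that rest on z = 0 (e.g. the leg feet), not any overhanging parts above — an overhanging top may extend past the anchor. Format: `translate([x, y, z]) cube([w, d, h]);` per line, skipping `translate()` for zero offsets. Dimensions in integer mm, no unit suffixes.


translate([484, 243, 0]) cube([311, 556, 17]);
translate([484, 243, 17]) cube([311, 17, 346]);
translate([484, 782, 17]) cube([311, 17, 346]);
translate([484, 260, 17]) cube([17, 522, 346]);
translate([778, 260, 17]) cube([17, 522, 346]);


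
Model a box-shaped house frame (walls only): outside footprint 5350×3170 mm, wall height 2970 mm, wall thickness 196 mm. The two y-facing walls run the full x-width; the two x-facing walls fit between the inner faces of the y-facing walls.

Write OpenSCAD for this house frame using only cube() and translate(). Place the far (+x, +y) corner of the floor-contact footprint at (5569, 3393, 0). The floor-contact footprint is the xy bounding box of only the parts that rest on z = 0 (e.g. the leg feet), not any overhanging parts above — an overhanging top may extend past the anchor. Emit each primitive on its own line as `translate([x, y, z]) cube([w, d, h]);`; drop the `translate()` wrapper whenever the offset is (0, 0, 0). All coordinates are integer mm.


translate([219, 223, 0]) cube([5350, 196, 2970]);
translate([219, 3197, 0]) cube([5350, 196, 2970]);
translate([219, 419, 0]) cube([196, 2778, 2970]);
translate([5373, 419, 0]) cube([196, 2778, 2970]);


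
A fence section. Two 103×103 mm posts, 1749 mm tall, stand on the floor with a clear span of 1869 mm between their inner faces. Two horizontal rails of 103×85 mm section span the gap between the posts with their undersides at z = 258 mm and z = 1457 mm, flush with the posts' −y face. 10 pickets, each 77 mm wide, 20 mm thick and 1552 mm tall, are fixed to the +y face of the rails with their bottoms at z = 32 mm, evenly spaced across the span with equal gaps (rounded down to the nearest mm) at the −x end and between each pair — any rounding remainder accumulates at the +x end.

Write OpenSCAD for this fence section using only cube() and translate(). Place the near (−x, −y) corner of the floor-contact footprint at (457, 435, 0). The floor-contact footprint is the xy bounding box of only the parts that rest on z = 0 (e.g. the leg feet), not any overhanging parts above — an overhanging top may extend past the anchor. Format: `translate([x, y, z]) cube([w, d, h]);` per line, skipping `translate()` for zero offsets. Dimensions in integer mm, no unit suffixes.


translate([457, 435, 0]) cube([103, 103, 1749]);
translate([2429, 435, 0]) cube([103, 103, 1749]);
translate([560, 435, 258]) cube([1869, 103, 85]);
translate([560, 435, 1457]) cube([1869, 103, 85]);
translate([659, 538, 32]) cube([77, 20, 1552]);
translate([835, 538, 32]) cube([77, 20, 1552]);
translate([1011, 538, 32]) cube([77, 20, 1552]);
translate([1187, 538, 32]) cube([77, 20, 1552]);
translate([1363, 538, 32]) cube([77, 20, 1552]);
translate([1539, 538, 32]) cube([77, 20, 1552]);
translate([1715, 538, 32]) cube([77, 20, 1552]);
translate([1891, 538, 32]) cube([77, 20, 1552]);
translate([2067, 538, 32]) cube([77, 20, 1552]);
translate([2243, 538, 32]) cube([77, 20, 1552]);


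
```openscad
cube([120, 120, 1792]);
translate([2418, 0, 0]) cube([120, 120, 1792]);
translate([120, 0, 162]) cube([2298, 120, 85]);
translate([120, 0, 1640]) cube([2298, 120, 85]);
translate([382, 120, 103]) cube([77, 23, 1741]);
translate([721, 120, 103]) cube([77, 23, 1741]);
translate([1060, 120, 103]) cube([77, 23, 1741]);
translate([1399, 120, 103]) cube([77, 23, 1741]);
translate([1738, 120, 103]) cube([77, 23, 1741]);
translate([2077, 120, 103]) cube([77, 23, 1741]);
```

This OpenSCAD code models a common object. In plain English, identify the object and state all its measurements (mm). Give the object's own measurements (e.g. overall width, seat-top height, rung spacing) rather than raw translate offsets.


A fence section. Two 120×120 mm posts, 1792 mm tall, stand on the floor with a clear span of 2298 mm between their inner faces. Two horizontal rails of 120×85 mm section span the gap between the posts with their undersides at z = 162 mm and z = 1640 mm, flush with the posts' −y face. 6 pickets, each 77 mm wide, 23 mm thick and 1741 mm tall, are fixed to the +y face of the rails with their bottoms at z = 103 mm, spaced across the span with a 262 mm gap after the −x post and between neighbouring pickets, with 264 mm left before the +x post.
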